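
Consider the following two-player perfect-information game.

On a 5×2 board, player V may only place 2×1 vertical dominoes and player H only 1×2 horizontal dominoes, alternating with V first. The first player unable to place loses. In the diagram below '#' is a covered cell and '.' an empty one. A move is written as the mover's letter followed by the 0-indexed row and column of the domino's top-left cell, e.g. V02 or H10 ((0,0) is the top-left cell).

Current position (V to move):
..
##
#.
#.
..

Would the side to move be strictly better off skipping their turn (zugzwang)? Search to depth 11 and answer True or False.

ply 1, V at ../##/#./#./.. | V21=-1→../##/##/##/..*; V31=-1→../##/#./##/.#
ply 2, H at ../##/##/##/.. | H00=+1→##/##/##/##/..*; H40=+1→../##/##/##/##
ply 3: ##/##/##/##/.. is terminal -1 (V); from ../##/#./#./.. depth 11
suppose V passes — search the same position with H to move:
pass> ply 1, H at ../##/#./#./.. | H00=-1→##/##/#./#./..; H40=+1→../##/#./#./##*
pass> ply 2, V at ../##/#./#./## | V21=-1→../##/##/##/##*
pass> ply 3, H at ../##/##/##/## | H00=+1→##/##/##/##/##*
pass> ply 4: ##/##/##/##/## is terminal -1 (V); from ../##/#./#./.. depth 11
for V: play -1, pass -1

zugzwang(../##/#./#./.., V) = False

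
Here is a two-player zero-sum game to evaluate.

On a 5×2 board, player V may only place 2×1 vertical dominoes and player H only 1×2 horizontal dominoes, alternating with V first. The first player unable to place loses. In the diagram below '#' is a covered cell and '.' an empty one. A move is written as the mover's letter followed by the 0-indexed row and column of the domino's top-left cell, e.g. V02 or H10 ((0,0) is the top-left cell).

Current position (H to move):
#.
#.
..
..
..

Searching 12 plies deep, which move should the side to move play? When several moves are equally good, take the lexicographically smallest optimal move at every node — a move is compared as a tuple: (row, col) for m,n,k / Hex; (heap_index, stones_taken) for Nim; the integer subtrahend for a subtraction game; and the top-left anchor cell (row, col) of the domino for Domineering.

ply 1, H at #./#./../../.. | H20=-1→#./#./##/../..; H30=+1→#./#./../##/..*; H40=-1→#./#./../../##
ply 2, V at #./#./../##/.. | V01=-1→##/##/../##/..*; V11=-1→#./##/.#/##/..
ply 3, H at ##/##/../##/.. | H20=+1→##/##/##/##/..*; H40=+1→##/##/../##/##
ply 4: ##/##/##/##/.. is terminal -1 (V); from #./#./../../.. depth 12

H's best at [#./#./../../..]: H30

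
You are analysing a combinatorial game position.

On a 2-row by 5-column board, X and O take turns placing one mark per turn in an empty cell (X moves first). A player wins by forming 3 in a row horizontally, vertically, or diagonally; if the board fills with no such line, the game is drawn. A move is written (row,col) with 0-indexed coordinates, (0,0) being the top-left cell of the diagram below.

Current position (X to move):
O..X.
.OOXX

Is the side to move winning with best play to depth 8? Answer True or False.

p1 X@[O..X./.OOXX]: (0,1)[OX.X./.OOXX]-1 (0,2)[O.XX./.OOXX]-1 (0,4)[O..XX/.OOXX]-1 (1,0)[O..X./XOOXX]+0*
p2 O@[O..X./XOOXX]: (0,1)[OO.X./XOOXX]+0* (0,2)[O.OX./XOOXX]+0 (0,4)[O..XO/XOOXX]+0
p3 X@[OO.X./XOOXX]: (0,2)[OOXX./XOOXX]+0* (0,4)[OO.XX/XOOXX]-1
p4 O@[OOXX./XOOXX]: (0,4)[OOXXO/XOOXX]+0*
p5 X@[OOXXO/XOOXX] terminal +0; root [O..X./.OOXX] d8

X winning at [O..X./.OOXX]: False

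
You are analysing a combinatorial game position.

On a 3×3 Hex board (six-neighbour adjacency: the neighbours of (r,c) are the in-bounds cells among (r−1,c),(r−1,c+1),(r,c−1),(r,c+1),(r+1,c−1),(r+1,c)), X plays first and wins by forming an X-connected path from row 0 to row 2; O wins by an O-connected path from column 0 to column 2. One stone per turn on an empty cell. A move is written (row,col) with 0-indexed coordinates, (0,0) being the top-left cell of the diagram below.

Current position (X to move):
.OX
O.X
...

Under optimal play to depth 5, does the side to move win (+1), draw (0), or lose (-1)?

value(.OX/O.X/..., X) = +1

[.OX/O.X/...] X move#1: (0,0):+1/XOX/O.X/...*, (1,1):+1/.OX/OXX/..., (2,0):+1/.OX/O.X/X.., (2,1):+1/.OX/O.X/.X., (2,2):+1/.OX/O.X/..X
[XOX/O.X/...] O move#2: (1,1):-1/XOX/OOX/...*, (2,0):-1/XOX/O.X/O.., (2,1):-1/XOX/O.X/.O., (2,2):-1/XOX/O.X/..O
[XOX/OOX/...] X move#3: (2,0):+1/XOX/OOX/X..*, (2,1):+1/XOX/OOX/.X., (2,2):+1/XOX/OOX/..X
[XOX/OOX/X..] O move#4: (2,1):-1/XOX/OOX/XO.*, (2,2):-1/XOX/OOX/X.O
[XOX/OOX/XO.] X move#5: (2,2):+1/XOX/OOX/XOX*
[XOX/OOX/XOX] end (terminal -1, O#6); searched .OX/O.X/... to 5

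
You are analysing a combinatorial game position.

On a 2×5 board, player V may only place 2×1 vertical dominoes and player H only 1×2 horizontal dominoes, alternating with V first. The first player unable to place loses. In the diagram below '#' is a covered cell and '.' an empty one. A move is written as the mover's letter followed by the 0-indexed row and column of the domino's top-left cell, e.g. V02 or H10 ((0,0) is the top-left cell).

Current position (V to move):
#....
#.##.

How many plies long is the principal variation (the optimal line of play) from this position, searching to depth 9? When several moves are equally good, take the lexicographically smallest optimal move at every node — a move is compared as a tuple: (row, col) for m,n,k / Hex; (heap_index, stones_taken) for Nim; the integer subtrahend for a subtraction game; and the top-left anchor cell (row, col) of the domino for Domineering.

PV length from [#..../#.##.]: 2 plies

[#..../#.##.] V move#1: V01:-1/##.../####.*, V04:-1/#...#/#.###
[##.../####.] H move#2: H02:-1/####./####., H03:+1/##.##/####.*
[##.##/####.] end (terminal -1, V#3); searched #..../#.##. to 9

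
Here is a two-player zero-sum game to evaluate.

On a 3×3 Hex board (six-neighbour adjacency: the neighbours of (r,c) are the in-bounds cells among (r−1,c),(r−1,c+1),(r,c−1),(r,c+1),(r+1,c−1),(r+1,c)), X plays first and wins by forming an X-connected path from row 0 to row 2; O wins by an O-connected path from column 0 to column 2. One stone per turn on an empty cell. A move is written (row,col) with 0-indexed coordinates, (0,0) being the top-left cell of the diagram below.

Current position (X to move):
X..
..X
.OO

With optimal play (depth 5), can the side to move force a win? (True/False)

X winning at [X../..X/.OO]: True

p1 X@[X../..X/.OO]: (0,1)[XX./..X/.OO]-1 (0,2)[X.X/..X/.OO]-1 (1,0)[X../X.X/.OO]-1 (1,1)[X../.XX/.OO]-1 (2,0)[X../..X/XOO]+1*
p2 O@[X../..X/XOO]: (0,1)[XO./..X/XOO]-1* (0,2)[X.O/..X/XOO]-1 (1,0)[X../O.X/XOO]-1 (1,1)[X../.OX/XOO]-1
p3 X@[XO./..X/XOO]: (0,2)[XOX/..X/XOO]+1* (1,0)[XO./X.X/XOO]+1 (1,1)[XO./.XX/XOO]+1
p4 O@[XOX/..X/XOO]: (1,0)[XOX/O.X/XOO]-1* (1,1)[XOX/.OX/XOO]-1
p5 X@[XOX/O.X/XOO]: (1,1)[XOX/OXX/XOO]+1*
p6 O@[XOX/OXX/XOO] terminal -1; root [X../..X/.OO] d5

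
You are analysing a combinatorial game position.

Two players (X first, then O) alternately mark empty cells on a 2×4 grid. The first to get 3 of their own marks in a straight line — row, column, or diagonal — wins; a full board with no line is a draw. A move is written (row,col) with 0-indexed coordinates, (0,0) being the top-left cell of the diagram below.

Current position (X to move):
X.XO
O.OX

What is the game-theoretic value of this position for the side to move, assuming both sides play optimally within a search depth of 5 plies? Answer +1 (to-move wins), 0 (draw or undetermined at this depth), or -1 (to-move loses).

p1 X@[X.XO/O.OX]: (0,1)[XXXO/O.OX]+1* (1,1)[X.XO/OXOX]+0
p2 O@[XXXO/O.OX] terminal -1; root [X.XO/O.OX] d5

value(X.XO/O.OX, X) = +1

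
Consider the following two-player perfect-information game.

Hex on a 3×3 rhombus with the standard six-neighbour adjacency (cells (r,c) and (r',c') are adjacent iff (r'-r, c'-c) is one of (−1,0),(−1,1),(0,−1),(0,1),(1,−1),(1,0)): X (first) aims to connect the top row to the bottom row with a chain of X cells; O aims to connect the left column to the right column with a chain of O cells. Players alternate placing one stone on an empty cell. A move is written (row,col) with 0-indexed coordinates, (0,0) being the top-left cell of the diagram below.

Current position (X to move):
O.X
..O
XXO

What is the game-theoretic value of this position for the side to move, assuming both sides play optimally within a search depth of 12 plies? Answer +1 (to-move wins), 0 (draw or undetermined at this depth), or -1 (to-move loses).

value(O.X/..O/XXO, X) = +1

ply 1, X at O.X/..O/XXO | (0,1)=+1→OXX/..O/XXO*; (1,0)=+1→O.X/X.O/XXO; (1,1)=+1→O.X/.XO/XXO
ply 2, O at OXX/..O/XXO | (1,0)=-1→OXX/O.O/XXO*; (1,1)=-1→OXX/.OO/XXO
ply 3, X at OXX/O.O/XXO | (1,1)=+1→OXX/OXO/XXO*
ply 4: OXX/OXO/XXO is terminal -1 (O); from O.X/..O/XXO depth 12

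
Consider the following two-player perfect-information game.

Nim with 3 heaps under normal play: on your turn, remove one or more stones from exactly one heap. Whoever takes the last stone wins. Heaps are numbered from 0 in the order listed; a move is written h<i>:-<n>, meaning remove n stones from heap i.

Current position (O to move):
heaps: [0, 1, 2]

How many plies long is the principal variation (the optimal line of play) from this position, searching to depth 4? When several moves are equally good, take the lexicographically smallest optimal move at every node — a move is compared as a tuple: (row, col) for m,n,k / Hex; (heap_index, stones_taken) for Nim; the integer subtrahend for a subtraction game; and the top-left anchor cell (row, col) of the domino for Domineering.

[(0,1,2)] O move#1: h1:-1:-1/(0,0,2), h2:-1:+1/(0,1,1)*, h2:-2:-1/(0,1,0)
[(0,1,1)] X move#2: h1:-1:-1/(0,0,1)*, h2:-1:-1/(0,1,0)
[(0,0,1)] O move#3: h2:-1:+1/(0,0,0)*
[(0,0,0)] end (terminal -1, X#4); searched (0,1,2) to 4

PV length from [(0,1,2)]: 3 plies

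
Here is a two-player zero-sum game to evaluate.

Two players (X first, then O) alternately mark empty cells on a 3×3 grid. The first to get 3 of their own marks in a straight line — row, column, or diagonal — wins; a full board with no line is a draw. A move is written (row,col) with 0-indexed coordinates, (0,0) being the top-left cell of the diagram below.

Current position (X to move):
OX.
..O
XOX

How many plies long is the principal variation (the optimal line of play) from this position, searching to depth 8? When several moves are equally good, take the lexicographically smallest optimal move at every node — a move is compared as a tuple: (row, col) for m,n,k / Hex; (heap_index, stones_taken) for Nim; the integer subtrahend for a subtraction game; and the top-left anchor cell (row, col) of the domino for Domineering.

[OX./..O/XOX] X move#1: (0,2):+0/OXX/..O/XOX*, (1,0):+0/OX./X.O/XOX, (1,1):+0/OX./.XO/XOX
[OXX/..O/XOX] O move#2: (1,0):-1/OXX/O.O/XOX, (1,1):+0/OXX/.OO/XOX*
[OXX/.OO/XOX] X move#3: (1,0):+0/OXX/XOO/XOX*
[OXX/XOO/XOX] end (terminal +0, O#4); searched OX./..O/XOX to 8

PV length from [OX./..O/XOX]: 3 plies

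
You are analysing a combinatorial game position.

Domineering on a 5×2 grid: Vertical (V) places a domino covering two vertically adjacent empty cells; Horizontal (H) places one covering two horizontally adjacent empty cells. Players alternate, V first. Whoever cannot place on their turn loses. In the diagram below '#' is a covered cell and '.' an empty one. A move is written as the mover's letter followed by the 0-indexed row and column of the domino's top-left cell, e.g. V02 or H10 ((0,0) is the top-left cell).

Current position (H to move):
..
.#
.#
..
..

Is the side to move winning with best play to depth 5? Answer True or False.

[../.#/.#/../..] H move#1: H00:-1/##/.#/.#/../.., H30:+1/../.#/.#/##/..*, H40:+1/../.#/.#/../##
[../.#/.#/##/..] V move#2: V00:-1/#./##/.#/##/..*, V10:-1/../##/##/##/..
[#./##/.#/##/..] H move#3: H40:+1/#./##/.#/##/##*
[#./##/.#/##/##] end (terminal -1, V#4); searched ../.#/.#/../.. to 5

H winning at [../.#/.#/../..]: True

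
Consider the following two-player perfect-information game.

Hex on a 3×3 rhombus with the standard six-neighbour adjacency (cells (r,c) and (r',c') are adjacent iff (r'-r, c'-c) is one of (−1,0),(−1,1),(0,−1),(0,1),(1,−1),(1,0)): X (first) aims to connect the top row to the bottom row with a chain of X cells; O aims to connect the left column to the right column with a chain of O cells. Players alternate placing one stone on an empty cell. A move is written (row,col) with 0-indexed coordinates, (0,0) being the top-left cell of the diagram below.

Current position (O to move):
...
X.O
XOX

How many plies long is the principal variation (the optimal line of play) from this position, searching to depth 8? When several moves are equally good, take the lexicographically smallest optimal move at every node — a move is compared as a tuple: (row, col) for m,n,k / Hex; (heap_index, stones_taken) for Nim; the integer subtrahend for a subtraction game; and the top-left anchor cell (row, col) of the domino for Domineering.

PV length from [.../X.O/XOX]: 2 plies

ply 1, O at .../X.O/XOX | (0,0)=-1→O../X.O/XOX*; (0,1)=-1→.O./X.O/XOX; (0,2)=-1→..O/X.O/XOX; (1,1)=-1→.../XOO/XOX
ply 2, X at O../X.O/XOX | (0,1)=+1→OX./X.O/XOX*; (0,2)=+1→O.X/X.O/XOX; (1,1)=+1→O../XXO/XOX
ply 3: OX./X.O/XOX is terminal -1 (O); from .../X.O/XOX depth 8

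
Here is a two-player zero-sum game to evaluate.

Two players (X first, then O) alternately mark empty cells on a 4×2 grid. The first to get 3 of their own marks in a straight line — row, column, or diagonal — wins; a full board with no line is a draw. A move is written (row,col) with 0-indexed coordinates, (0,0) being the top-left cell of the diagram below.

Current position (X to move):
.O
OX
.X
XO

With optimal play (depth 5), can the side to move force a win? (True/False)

X winning at [.O/OX/.X/XO]: False

p1 X@[.O/OX/.X/XO]: (0,0)[XO/OX/.X/XO]+0* (2,0)[.O/OX/XX/XO]+0
p2 O@[XO/OX/.X/XO]: (2,0)[XO/OX/OX/XO]+0*
p3 X@[XO/OX/OX/XO] terminal +0; root [.O/OX/.X/XO] d5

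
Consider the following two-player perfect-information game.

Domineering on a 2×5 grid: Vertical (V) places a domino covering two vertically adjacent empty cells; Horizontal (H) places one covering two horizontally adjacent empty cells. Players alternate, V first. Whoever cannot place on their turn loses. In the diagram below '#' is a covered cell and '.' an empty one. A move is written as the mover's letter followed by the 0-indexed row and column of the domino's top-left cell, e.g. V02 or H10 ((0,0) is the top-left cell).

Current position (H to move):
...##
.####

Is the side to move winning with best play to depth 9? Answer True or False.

[...##/.####] H move#1: H00:+1/##.##/.####*, H01:-1/.####/.####
[##.##/.####] end (terminal -1, V#2); searched ...##/.#### to 9

H winning at [...##/.####]: True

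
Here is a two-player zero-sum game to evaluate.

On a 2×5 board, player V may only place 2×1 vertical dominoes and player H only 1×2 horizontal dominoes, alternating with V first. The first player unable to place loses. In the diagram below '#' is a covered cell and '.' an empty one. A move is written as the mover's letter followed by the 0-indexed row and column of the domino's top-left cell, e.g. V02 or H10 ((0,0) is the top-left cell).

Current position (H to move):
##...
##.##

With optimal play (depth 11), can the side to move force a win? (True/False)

[##.../##.##] H move#1: H02:+1/####./##.##*, H03:-1/##.##/##.##
[####./##.##] end (terminal -1, V#2); searched ##.../##.## to 11

H winning at [##.../##.##]: True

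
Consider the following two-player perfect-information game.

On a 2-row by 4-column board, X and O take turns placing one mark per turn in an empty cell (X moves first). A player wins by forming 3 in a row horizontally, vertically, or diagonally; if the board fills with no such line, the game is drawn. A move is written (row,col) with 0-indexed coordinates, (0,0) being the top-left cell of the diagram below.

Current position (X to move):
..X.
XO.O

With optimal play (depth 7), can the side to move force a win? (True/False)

p1 X@[..X./XO.O]: (0,0)[X.X./XO.O]-1 (0,1)[.XX./XO.O]-1 (0,3)[..XX/XO.O]-1 (1,2)[..X./XOXO]+0*
p2 O@[..X./XOXO]: (0,0)[O.X./XOXO]+0* (0,1)[.OX./XOXO]+0 (0,3)[..XO/XOXO]+0
p3 X@[O.X./XOXO]: (0,1)[OXX./XOXO]+0* (0,3)[O.XX/XOXO]+0
p4 O@[OXX./XOXO]: (0,3)[OXXO/XOXO]+0*
p5 X@[OXXO/XOXO] terminal +0; root [..X./XO.O] d7

X winning at [..X./XO.O]: False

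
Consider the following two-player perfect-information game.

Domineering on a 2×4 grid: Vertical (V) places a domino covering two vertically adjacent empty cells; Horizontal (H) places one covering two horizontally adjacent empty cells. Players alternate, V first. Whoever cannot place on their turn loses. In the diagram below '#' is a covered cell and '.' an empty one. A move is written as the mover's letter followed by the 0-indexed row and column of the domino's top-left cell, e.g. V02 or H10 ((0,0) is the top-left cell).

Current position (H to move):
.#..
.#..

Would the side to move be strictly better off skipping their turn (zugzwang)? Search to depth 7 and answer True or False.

zugzwang(.#../.#.., H) = False

p1 H@[.#../.#..]: H02[.###/.#..]+1* H12[.#../.###]+1
p2 V@[.###/.#..]: V00[####/##..]-1*
p3 H@[####/##..]: H12[####/####]+1*
p4 V@[####/####] terminal -1; root [.#../.#..] d7
suppose H passes — search the same position with V to move:
pass> p1 V@[.#../.#..]: V00[##../##..]-1 V02[.##./.##.]+1* V03[.#.#/.#.#]+1
pass> p2 H@[.##./.##.] terminal -1; root [.#../.#..] d7
for H: play +1, pass -1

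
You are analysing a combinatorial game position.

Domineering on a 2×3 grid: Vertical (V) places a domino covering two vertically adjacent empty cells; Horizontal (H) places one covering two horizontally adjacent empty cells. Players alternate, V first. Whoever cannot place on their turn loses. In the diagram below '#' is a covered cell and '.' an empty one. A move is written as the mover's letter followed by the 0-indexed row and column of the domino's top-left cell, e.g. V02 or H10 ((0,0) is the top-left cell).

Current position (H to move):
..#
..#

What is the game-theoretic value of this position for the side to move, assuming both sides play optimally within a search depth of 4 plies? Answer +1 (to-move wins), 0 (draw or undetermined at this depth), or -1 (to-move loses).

[..#/..#] H move#1: H00:+1/###/..#*, H10:+1/..#/###
[###/..#] end (terminal -1, V#2); searched ..#/..# to 4

value(..#/..#, H) = +1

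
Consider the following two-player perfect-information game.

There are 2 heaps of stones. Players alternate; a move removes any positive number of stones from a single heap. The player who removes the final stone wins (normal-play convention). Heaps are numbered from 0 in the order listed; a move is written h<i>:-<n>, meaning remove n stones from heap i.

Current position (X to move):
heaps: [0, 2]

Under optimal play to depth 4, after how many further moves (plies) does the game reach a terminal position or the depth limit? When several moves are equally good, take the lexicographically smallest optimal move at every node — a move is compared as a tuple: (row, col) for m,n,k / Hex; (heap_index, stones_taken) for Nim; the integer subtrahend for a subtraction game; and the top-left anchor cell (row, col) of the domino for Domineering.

PV length from [(0,2)]: 1 ply

ply 1, X at (0,2) | h1:-1=-1→(0,1); h1:-2=+1→(0,0)*
ply 2: (0,0) is terminal -1 (O); from (0,2) depth 4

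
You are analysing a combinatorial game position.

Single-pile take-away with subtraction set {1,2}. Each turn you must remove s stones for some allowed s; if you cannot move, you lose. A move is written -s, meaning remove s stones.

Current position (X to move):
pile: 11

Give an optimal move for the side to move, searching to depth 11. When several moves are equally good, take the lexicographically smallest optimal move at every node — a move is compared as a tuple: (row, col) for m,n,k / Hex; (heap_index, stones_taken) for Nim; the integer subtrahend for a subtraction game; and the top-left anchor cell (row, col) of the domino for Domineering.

ply 1, X at 11 | -1=-1→10; -2=+1→9*
ply 2, O at 9 | -1=-1→8*; -2=-1→7
ply 3, X at 8 | -1=-1→7; -2=+1→6*
ply 4, O at 6 | -1=-1→5*; -2=-1→4
ply 5, X at 5 | -1=-1→4; -2=+1→3*
ply 6, O at 3 | -1=-1→2*; -2=-1→1
ply 7, X at 2 | -1=-1→1; -2=+1→0*
ply 8: 0 is terminal -1 (O); from 11 depth 11

X's best at [11]: -2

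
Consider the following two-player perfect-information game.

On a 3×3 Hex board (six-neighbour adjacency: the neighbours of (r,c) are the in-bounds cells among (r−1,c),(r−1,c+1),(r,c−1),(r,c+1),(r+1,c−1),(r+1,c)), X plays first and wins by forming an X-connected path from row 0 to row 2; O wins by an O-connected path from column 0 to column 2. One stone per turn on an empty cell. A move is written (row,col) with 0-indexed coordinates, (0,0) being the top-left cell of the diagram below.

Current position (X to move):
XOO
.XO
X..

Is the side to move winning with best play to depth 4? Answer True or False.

X winning at [XOO/.XO/X..]: True

[XOO/.XO/X..] X move#1: (1,0):+1/XOO/XXO/X..*, (2,1):-1/XOO/.XO/XX., (2,2):-1/XOO/.XO/X.X
[XOO/XXO/X..] end (terminal -1, O#2); searched XOO/.XO/X.. to 4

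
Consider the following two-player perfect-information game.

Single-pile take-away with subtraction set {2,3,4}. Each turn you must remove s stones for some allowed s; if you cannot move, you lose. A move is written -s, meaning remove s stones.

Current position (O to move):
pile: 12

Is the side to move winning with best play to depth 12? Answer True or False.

ply 1, O at 12 | -2=-1→10*; -3=-1→9; -4=-1→8
ply 2, X at 10 | -2=-1→8; -3=+1→7*; -4=+1→6
ply 3, O at 7 | -2=-1→5*; -3=-1→4; -4=-1→3
ply 4, X at 5 | -2=-1→3; -3=-1→2; -4=+1→1*
ply 5: 1 is terminal -1 (O); from 12 depth 12

O winning at [12]: False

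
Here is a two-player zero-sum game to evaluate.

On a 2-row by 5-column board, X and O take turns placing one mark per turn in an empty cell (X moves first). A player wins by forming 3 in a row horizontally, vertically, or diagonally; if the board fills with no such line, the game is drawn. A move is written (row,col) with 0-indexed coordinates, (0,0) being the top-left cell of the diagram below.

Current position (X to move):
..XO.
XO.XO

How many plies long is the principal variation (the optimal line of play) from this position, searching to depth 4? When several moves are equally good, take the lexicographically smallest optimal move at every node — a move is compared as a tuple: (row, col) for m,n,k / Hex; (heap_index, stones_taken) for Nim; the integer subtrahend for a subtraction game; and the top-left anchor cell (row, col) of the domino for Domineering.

[..XO./XO.XO] X move#1: (0,0):+0/X.XO./XO.XO*, (0,1):+0/.XXO./XO.XO, (0,4):+0/..XOX/XO.XO, (1,2):+0/..XO./XOXXO
[X.XO./XO.XO] O move#2: (0,1):+0/XOXO./XO.XO*, (0,4):-1/X.XOO/XO.XO, (1,2):-1/X.XO./XOOXO
[XOXO./XO.XO] X move#3: (0,4):+0/XOXOX/XO.XO*, (1,2):+0/XOXO./XOXXO
[XOXOX/XO.XO] O move#4: (1,2):+0/XOXOX/XOOXO*
[XOXOX/XOOXO] end (terminal +0, X#5); searched ..XO./XO.XO to 4

PV length from [..XO./XO.XO]: 4 plies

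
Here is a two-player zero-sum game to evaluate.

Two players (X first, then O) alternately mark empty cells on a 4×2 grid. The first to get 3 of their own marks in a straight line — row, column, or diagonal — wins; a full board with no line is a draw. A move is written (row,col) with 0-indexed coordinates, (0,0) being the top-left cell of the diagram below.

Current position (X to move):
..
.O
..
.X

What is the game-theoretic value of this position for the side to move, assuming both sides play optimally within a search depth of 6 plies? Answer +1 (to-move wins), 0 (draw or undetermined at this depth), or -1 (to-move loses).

[../.O/../.X] X move#1: (0,0):+0/X./.O/../.X*, (0,1):+0/.X/.O/../.X, (1,0):+0/../XO/../.X, (2,0):+0/../.O/X./.X, (2,1):+0/../.O/.X/.X, (3,0):+0/../.O/../XX
[X./.O/../.X] O move#2: (0,1):+0/XO/.O/../.X*, (1,0):+0/X./OO/../.X, (2,0):+0/X./.O/O./.X, (2,1):+0/X./.O/.O/.X, (3,0):+0/X./.O/../OX
[XO/.O/../.X] X move#3: (1,0):-1/XO/XO/../.X, (2,0):-1/XO/.O/X./.X, (2,1):+0/XO/.O/.X/.X*, (3,0):-1/XO/.O/../XX
[XO/.O/.X/.X] O move#4: (1,0):+0/XO/OO/.X/.X*, (2,0):+0/XO/.O/OX/.X, (3,0):+0/XO/.O/.X/OX
[XO/OO/.X/.X] X move#5: (2,0):+0/XO/OO/XX/.X*, (3,0):+0/XO/OO/.X/XX
[XO/OO/XX/.X] O move#6: (3,0):+0/XO/OO/XX/OX*
[XO/OO/XX/OX] end (terminal +0, X#7); searched ../.O/../.X to 6

value(../.O/../.X, X) = 0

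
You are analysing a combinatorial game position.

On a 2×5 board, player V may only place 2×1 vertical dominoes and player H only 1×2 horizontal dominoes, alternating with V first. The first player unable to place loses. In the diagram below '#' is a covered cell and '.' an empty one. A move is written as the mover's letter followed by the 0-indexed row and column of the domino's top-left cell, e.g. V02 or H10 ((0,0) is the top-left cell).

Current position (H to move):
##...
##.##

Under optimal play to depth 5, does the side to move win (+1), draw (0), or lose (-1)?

value(##.../##.##, H) = +1

p1 H@[##.../##.##]: H02[####./##.##]+1* H03[##.##/##.##]-1
p2 V@[####./##.##] terminal -1; root [##.../##.##] d5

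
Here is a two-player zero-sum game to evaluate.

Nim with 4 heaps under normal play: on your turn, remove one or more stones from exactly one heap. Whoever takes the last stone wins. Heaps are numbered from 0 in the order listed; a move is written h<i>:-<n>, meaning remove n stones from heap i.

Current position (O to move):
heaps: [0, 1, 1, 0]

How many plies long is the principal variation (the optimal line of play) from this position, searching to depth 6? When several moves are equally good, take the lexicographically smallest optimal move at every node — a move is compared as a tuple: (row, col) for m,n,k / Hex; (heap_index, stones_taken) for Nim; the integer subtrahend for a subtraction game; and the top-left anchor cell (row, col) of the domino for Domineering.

p1 O@[(0,1,1,0)]: h1:-1[(0,0,1,0)]-1* h2:-1[(0,1,0,0)]-1
p2 X@[(0,0,1,0)]: h2:-1[(0,0,0,0)]+1*
p3 O@[(0,0,0,0)] terminal -1; root [(0,1,1,0)] d6

PV length from [(0,1,1,0)]: 2 plies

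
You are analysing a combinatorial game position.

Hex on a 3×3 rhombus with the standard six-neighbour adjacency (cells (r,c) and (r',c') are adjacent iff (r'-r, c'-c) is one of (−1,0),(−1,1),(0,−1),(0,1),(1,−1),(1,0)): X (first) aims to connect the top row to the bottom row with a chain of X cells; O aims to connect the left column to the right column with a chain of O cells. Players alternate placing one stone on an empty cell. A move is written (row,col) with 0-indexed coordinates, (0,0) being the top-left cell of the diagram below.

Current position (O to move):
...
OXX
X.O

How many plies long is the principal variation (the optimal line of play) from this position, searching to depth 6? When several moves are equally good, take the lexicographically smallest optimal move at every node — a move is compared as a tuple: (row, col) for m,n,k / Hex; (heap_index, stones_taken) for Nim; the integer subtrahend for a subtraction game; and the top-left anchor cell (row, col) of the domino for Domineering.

PV length from [.../OXX/X.O]: 2 plies

ply 1, O at .../OXX/X.O | (0,0)=-1→O../OXX/X.O*; (0,1)=-1→.O./OXX/X.O; (0,2)=-1→..O/OXX/X.O; (2,1)=-1→.../OXX/XOO
ply 2, X at O../OXX/X.O | (0,1)=+1→OX./OXX/X.O*; (0,2)=+1→O.X/OXX/X.O; (2,1)=+1→O../OXX/XXO
ply 3: OX./OXX/X.O is terminal -1 (O); from .../OXX/X.O depth 6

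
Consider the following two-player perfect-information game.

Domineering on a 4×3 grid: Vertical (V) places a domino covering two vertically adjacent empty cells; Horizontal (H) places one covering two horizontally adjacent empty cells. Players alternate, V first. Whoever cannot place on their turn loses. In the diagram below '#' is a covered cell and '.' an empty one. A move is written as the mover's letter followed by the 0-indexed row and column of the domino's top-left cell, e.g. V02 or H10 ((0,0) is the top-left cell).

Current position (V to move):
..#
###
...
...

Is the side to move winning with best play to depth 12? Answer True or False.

ply 1, V at ..#/###/.../... | V20=-1→..#/###/#../#..; V21=+1→..#/###/.#./.#.*; V22=-1→..#/###/..#/..#
ply 2, H at ..#/###/.#./.#. | H00=-1→###/###/.#./.#.*
ply 3, V at ###/###/.#./.#. | V20=+1→###/###/##./##.*; V22=+1→###/###/.##/.##
ply 4: ###/###/##./##. is terminal -1 (H); from ..#/###/.../... depth 12

V winning at [..#/###/.../...]: True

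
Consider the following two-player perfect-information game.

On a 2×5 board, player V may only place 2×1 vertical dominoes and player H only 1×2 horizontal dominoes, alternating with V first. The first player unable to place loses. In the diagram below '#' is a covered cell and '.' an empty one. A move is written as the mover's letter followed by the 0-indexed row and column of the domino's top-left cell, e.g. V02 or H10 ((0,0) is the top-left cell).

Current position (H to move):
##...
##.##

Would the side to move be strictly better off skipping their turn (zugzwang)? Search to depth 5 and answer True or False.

p1 H@[##.../##.##]: H02[####./##.##]+1* H03[##.##/##.##]-1
p2 V@[####./##.##] terminal -1; root [##.../##.##] d5
suppose H passes — search the same position with V to move:
pass> p1 V@[##.../##.##]: V02[###../#####]-1*
pass> p2 H@[###../#####]: H03[#####/#####]+1*
pass> p3 V@[#####/#####] terminal -1; root [##.../##.##] d5
for H: play +1, pass +1

zugzwang(##.../##.##, H) = False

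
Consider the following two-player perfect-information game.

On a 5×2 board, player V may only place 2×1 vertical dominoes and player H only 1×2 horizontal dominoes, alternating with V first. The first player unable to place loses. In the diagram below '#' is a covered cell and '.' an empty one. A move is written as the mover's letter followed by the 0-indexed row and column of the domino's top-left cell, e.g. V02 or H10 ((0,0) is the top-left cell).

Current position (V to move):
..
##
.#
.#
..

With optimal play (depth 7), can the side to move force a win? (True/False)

ply 1, V at ../##/.#/.#/.. | V20=-1→../##/##/##/..*; V30=-1→../##/.#/##/#.
ply 2, H at ../##/##/##/.. | H00=+1→##/##/##/##/..*; H40=+1→../##/##/##/##
ply 3: ##/##/##/##/.. is terminal -1 (V); from ../##/.#/.#/.. depth 7

V winning at [../##/.#/.#/..]: False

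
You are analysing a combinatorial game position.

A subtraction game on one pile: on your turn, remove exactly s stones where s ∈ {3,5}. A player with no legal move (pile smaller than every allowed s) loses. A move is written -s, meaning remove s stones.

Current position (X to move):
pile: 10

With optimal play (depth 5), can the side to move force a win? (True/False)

ply 1, X at 10 | -3=-1→7*; -5=-1→5
ply 2, O at 7 | -3=-1→4; -5=+1→2*
ply 3: 2 is terminal -1 (X); from 10 depth 5

X winning at [10]: False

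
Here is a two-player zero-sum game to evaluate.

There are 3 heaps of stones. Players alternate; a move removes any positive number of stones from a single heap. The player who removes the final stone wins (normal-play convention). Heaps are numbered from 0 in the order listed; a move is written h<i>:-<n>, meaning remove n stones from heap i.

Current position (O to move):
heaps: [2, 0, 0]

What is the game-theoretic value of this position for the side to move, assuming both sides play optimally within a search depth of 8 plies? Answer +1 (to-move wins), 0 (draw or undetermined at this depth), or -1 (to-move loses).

value((2,0,0), O) = +1

[(2,0,0)] O move#1: h0:-1:-1/(1,0,0), h0:-2:+1/(0,0,0)*
[(0,0,0)] end (terminal -1, X#2); searched (2,0,0) to 8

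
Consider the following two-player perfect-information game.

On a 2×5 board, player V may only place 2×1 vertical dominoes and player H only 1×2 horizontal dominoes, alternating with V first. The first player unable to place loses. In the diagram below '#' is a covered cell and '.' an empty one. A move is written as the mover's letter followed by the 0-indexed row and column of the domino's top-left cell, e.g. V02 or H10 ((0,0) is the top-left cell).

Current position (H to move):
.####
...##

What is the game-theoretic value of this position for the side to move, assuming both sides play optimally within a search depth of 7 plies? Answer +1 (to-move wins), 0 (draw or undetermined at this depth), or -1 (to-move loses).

value(.####/...##, H) = +1

p1 H@[.####/...##]: H10[.####/##.##]+1* H11[.####/.####]-1
p2 V@[.####/##.##] terminal -1; root [.####/...##] d7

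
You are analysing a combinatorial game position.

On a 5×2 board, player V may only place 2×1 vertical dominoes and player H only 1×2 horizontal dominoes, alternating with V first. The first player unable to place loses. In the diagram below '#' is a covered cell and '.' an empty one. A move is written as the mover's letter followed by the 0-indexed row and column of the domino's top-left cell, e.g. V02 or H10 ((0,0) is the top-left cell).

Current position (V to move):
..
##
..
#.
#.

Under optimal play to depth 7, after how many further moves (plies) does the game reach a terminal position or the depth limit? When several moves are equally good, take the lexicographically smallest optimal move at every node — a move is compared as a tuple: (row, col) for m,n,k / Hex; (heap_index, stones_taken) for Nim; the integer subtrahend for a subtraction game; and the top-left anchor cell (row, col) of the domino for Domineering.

p1 V@[../##/../#./#.]: V21[../##/.#/##/#.]-1* V31[../##/../##/##]-1
p2 H@[../##/.#/##/#.]: H00[##/##/.#/##/#.]+1*
p3 V@[##/##/.#/##/#.] terminal -1; root [../##/../#./#.] d7

PV length from [../##/../#./#.]: 2 plies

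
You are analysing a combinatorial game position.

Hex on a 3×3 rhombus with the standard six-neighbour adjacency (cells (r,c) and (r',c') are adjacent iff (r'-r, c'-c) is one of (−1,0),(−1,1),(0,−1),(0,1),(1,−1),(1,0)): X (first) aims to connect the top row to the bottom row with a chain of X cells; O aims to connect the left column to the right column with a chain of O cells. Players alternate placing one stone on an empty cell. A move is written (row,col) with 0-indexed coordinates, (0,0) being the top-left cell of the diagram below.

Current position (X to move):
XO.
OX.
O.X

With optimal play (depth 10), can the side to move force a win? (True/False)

[XO./OX./O.X] X move#1: (0,2):+1/XOX/OX./O.X*, (1,2):-1/XO./OXX/O.X, (2,1):-1/XO./OX./OXX
[XOX/OX./O.X] O move#2: (1,2):-1/XOX/OXO/O.X*, (2,1):-1/XOX/OX./OOX
[XOX/OXO/O.X] X move#3: (2,1):+1/XOX/OXO/OXX*
[XOX/OXO/OXX] end (terminal -1, O#4); searched XO./OX./O.X to 10

X winning at [XO./OX./O.X]: True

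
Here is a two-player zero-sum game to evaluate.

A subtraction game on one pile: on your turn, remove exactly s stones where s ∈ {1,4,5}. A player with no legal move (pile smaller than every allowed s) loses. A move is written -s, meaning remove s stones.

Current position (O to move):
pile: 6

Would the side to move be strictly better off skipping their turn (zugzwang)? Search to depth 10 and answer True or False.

p1 O@[6]: -1[5]-1 -4[2]+1* -5[1]-1
p2 X@[2]: -1[1]-1*
p3 O@[1]: -1[0]+1*
p4 X@[0] terminal -1; root [6] d10
if O skipped the turn, X would face:
~ p1 X@[6]: -1[5]-1 -4[2]+1* -5[1]-1
~ p2 O@[2]: -1[1]-1*
~ p3 X@[1]: -1[0]+1*
~ p4 O@[0] terminal -1; root [6] d10
compare (O): move=+1 vs pass=-1

zugzwang(6, O) = False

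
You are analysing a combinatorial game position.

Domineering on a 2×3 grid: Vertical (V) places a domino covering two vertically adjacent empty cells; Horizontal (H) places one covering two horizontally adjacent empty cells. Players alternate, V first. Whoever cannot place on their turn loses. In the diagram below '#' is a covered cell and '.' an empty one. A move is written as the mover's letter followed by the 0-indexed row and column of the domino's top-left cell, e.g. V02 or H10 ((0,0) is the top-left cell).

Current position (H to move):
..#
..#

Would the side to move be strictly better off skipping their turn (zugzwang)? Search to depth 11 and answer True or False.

[..#/..#] H move#1: H00:+1/###/..#*, H10:+1/..#/###
[###/..#] end (terminal -1, V#2); searched ..#/..# to 11
pass branch (V moves first from the same position):
  | [..#/..#] V move#1: V00:+1/#.#/#.#*, V01:+1/.##/.##
  | [#.#/#.#] end (terminal -1, H#2); searched ..#/..# to 11
H moving scores +1; H passing scores -1

zugzwang(..#/..#, H) = False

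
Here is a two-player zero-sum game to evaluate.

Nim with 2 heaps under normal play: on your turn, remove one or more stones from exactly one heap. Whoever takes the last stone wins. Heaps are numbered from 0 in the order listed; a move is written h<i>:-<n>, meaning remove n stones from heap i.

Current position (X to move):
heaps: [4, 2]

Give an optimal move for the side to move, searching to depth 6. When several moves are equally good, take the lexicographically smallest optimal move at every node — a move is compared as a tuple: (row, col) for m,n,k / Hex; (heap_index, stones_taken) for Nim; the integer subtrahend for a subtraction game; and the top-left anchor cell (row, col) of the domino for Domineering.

X's best at [(4,2)]: h0:-2

ply 1, X at (4,2) | h0:-1=-1→(3,2); h0:-2=+1→(2,2)*; h0:-3=-1→(1,2); h0:-4=-1→(0,2); h1:-1=-1→(4,1); h1:-2=-1→(4,0)
ply 2, O at (2,2) | h0:-1=-1→(1,2)*; h0:-2=-1→(0,2); h1:-1=-1→(2,1); h1:-2=-1→(2,0)
ply 3, X at (1,2) | h0:-1=-1→(0,2); h1:-1=+1→(1,1)*; h1:-2=-1→(1,0)
ply 4, O at (1,1) | h0:-1=-1→(0,1)*; h1:-1=-1→(1,0)
ply 5, X at (0,1) | h1:-1=+1→(0,0)*
ply 6: (0,0) is terminal -1 (O); from (4,2) depth 6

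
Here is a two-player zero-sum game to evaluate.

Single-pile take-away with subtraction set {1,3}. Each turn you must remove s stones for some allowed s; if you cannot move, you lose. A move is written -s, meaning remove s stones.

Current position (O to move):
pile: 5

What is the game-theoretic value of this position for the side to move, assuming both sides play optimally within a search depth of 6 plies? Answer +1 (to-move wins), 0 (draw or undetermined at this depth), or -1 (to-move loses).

value(5, O) = +1

ply 1, O at 5 | -1=+1→4*; -3=+1→2
ply 2, X at 4 | -1=-1→3*; -3=-1→1
ply 3, O at 3 | -1=+1→2*; -3=+1→0
ply 4, X at 2 | -1=-1→1*
ply 5, O at 1 | -1=+1→0*
ply 6: 0 is terminal -1 (X); from 5 depth 6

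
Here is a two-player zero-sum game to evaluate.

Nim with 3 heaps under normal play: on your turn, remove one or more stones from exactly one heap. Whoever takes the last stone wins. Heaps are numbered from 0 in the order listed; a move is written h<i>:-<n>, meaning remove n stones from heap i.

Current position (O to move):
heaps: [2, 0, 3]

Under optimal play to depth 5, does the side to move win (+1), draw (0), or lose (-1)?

value((2,0,3), O) = +1

p1 O@[(2,0,3)]: h0:-1[(1,0,3)]-1 h0:-2[(0,0,3)]-1 h2:-1[(2,0,2)]+1* h2:-2[(2,0,1)]-1 h2:-3[(2,0,0)]-1
p2 X@[(2,0,2)]: h0:-1[(1,0,2)]-1* h0:-2[(0,0,2)]-1 h2:-1[(2,0,1)]-1 h2:-2[(2,0,0)]-1
p3 O@[(1,0,2)]: h0:-1[(0,0,2)]-1 h2:-1[(1,0,1)]+1* h2:-2[(1,0,0)]-1
p4 X@[(1,0,1)]: h0:-1[(0,0,1)]-1* h2:-1[(1,0,0)]-1
p5 O@[(0,0,1)]: h2:-1[(0,0,0)]+1*
p6 X@[(0,0,0)] terminal -1; root [(2,0,3)] d5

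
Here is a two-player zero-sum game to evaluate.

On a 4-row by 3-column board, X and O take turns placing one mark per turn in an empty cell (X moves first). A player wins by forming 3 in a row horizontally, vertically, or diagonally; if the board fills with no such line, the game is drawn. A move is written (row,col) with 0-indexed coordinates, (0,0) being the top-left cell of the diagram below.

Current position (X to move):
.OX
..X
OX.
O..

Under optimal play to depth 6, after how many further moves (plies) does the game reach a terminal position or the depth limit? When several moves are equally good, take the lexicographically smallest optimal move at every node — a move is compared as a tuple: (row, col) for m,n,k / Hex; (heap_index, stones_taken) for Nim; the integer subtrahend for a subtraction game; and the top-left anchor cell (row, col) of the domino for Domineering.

PV length from [.OX/..X/OX./O..]: 3 plies

[.OX/..X/OX./O..] X move#1: (0,0):-1/XOX/..X/OX./O.., (1,0):+1/.OX/X.X/OX./O..*, (1,1):-1/.OX/.XX/OX./O.., (2,2):+1/.OX/..X/OXX/O.., (3,1):-1/.OX/..X/OX./OX., (3,2):-1/.OX/..X/OX./O.X
[.OX/X.X/OX./O..] O move#2: (0,0):-1/OOX/X.X/OX./O..*, (1,1):-1/.OX/XOX/OX./O.., (2,2):-1/.OX/X.X/OXO/O.., (3,1):-1/.OX/X.X/OX./OO., (3,2):-1/.OX/X.X/OX./O.O
[OOX/X.X/OX./O..] X move#3: (1,1):+1/OOX/XXX/OX./O..*, (2,2):+1/OOX/X.X/OXX/O.., (3,1):+1/OOX/X.X/OX./OX., (3,2):+1/OOX/X.X/OX./O.X
[OOX/XXX/OX./O..] end (terminal -1, O#4); searched .OX/..X/OX./O.. to 6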